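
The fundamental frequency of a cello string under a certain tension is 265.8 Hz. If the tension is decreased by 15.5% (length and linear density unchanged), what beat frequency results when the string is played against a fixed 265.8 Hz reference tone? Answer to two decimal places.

For a string, f ∝ √T, so the new frequency is 265.8·√0.845 = 244.3337 Hz.
f_beat = |244.3337 − 265.8| = 21.47 Hz.

21.47 Hz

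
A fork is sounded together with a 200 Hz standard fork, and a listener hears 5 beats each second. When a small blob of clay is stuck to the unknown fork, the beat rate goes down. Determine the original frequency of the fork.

|f − 200| = 5, so the fork was at either 195 Hz or 205 Hz.
Adding mass to a fork lowers its frequency; the adjustment lowers the fork's frequency.
The beat rate fell, so the adjustment moved the fork toward 200 Hz — it must have started above the reference.

205 Hz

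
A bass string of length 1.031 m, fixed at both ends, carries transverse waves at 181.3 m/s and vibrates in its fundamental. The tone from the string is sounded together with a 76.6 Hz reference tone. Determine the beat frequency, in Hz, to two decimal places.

11.32 Hz

For a string fixed at both ends, f_n = n·v/(2L) = 1·181.3/(2·1.031) = 87.9243 Hz.
f_beat = |87.9243 − 76.6| = 11.32 Hz.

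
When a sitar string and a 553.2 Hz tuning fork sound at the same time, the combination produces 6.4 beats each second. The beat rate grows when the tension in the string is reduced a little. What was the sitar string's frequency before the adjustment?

546.8 Hz

|f − 553.2| = 6.4, so the sitar string was at either 546.8 Hz or 559.6 Hz.
Lower tension means lower frequency; the adjustment lowers the sitar string's frequency.
The beat rate rose, so the adjustment moved the sitar string further from 553.2 Hz — it was already below the reference.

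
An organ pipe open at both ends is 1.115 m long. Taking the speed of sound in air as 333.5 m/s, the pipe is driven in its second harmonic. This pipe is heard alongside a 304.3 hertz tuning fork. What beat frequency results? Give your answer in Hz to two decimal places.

Open pipe: f_n = n·v/(2L) = 2·333.5/(2·1.115) = 299.1031 Hz.
f_beat = |299.1031 − 304.3| = 5.20 Hz.

5.20 Hz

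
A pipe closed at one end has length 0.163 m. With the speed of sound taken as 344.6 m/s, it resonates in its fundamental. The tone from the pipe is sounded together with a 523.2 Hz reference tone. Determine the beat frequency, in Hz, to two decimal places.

Closed pipe (odd harmonics): f_n = n·v/(4L) = 1·344.6/(4·0.163) = 528.5276 Hz.
f_beat = |528.5276 − 523.2| = 5.33 Hz.

5.33 Hz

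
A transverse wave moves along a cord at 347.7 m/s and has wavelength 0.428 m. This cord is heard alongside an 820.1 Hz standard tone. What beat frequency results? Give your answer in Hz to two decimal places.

7.72 Hz

Source frequency f = v/λ = 347.7/0.428 = 812.3832 Hz.
f_beat = |812.3832 − 820.1| = 7.72 Hz.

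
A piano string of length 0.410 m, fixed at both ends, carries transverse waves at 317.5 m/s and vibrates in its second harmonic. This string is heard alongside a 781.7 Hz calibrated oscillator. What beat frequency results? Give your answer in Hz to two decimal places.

7.31 Hz

For a string fixed at both ends, f_n = n·v/(2L) = 2·317.5/(2·0.410) = 774.3902 Hz.
f_beat = |774.3902 − 781.7| = 7.31 Hz.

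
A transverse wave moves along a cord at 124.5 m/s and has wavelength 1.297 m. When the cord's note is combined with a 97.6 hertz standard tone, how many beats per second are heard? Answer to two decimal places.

1.61 Hz

Source frequency f = v/λ = 124.5/1.297 = 95.9907 Hz.
f_beat = |95.9907 − 97.6| = 1.61 Hz.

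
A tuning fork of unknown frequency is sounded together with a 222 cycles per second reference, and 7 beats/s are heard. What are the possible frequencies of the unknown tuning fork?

|f − 222| = 7, so f = 222 ± 7.

215 Hz or 229 Hz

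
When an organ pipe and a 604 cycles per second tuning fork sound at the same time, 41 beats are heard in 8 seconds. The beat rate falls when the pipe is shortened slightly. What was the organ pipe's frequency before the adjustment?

598.875 Hz

Beat frequency = 41/8 = 5.125 Hz.
|f − 604| = 5.125, so the organ pipe was at either 598.875 Hz or 609.125 Hz.
A shorter pipe has a higher fundamental; the adjustment raises the organ pipe's frequency.
The beat rate fell, so the adjustment moved the organ pipe toward 604 Hz — it must have started below the reference.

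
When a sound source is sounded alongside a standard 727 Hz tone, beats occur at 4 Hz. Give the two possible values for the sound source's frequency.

|f − 727| = 4, so f = 727 ± 4.

723 Hz or 731 Hz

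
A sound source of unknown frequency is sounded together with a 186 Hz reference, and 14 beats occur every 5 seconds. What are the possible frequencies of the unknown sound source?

Beat frequency = 14/5 = 2.8 Hz.
|f − 186| = 2.8, so f = 186 ± 2.8.

183.2 Hz or 188.8 Hz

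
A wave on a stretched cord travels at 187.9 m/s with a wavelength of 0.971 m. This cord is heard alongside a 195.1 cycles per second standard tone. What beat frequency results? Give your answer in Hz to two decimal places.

Source frequency f = v/λ = 187.9/0.971 = 193.5118 Hz.
f_beat = |193.5118 − 195.1| = 1.59 Hz.

1.59 Hz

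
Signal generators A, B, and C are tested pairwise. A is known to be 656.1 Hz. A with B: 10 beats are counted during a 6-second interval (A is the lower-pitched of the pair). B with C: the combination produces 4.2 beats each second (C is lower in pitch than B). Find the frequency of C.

653.5667 Hz

A–B: Beat frequency = 10/6 = 1.6667 Hz.
B is above A, so f_B = 656.1 + 1.6667 = 657.7667 Hz.
C is below B, so f_C = 657.7667 − 4.2 = 653.5667 Hz.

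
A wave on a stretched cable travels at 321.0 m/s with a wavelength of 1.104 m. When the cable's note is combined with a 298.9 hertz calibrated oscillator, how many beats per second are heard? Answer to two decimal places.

8.14 Hz

Source frequency f = v/λ = 321.0/1.104 = 290.7609 Hz.
f_beat = |290.7609 − 298.9| = 8.14 Hz.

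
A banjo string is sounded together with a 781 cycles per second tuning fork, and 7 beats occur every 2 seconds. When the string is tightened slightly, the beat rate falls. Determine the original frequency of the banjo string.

Beat frequency = 7/2 = 3.5 Hz.
|f − 781| = 3.5, so the banjo string was at either 777.5 Hz or 784.5 Hz.
Increasing tension raises a string's frequency; the adjustment raises the banjo string's frequency.
The beat rate fell, so the adjustment moved the banjo string toward 781 Hz — it must have started below the reference.

777.5 Hz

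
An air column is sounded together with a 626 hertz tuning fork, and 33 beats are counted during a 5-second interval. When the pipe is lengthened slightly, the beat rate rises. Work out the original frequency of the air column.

Beat frequency = 33/5 = 6.6 Hz.
|f − 626| = 6.6, so the air column was at either 619.4 Hz or 632.6 Hz.
A longer pipe has a lower fundamental; the adjustment lowers the air column's frequency.
The beat rate rose, so the adjustment moved the air column further from 626 Hz — it was already below the reference.

619.4 Hz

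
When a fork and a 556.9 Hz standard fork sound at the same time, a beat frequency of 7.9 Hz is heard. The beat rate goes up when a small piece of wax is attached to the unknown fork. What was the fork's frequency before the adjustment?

549 Hz

|f − 556.9| = 7.9, so the fork was at either 549 Hz or 564.8 Hz.
Loading a fork with wax lowers its frequency; the adjustment lowers the fork's frequency.
The beat rate rose, so the adjustment moved the fork further from 556.9 Hz — it was already below the reference.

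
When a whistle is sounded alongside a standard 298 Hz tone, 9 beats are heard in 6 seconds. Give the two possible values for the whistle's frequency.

Beat frequency = 9/6 = 1.5 Hz.
|f − 298| = 1.5, so f = 298 ± 1.5.

296.5 Hz or 299.5 Hz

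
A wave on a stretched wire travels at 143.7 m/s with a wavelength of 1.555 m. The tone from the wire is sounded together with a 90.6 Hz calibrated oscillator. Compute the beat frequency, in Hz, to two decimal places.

1.81 Hz

Source frequency f = v/λ = 143.7/1.555 = 92.4116 Hz.
f_beat = |92.4116 − 90.6| = 1.81 Hz.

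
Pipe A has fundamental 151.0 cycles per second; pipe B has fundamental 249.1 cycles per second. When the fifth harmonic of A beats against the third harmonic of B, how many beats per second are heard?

Fifth harmonic of the first: 5·151.0 = 755.0 Hz.
Third harmonic of the second: 3·249.1 = 747.3 Hz.
f_beat = |755.0 − 747.3| = 7.7 Hz.

7.7 Hz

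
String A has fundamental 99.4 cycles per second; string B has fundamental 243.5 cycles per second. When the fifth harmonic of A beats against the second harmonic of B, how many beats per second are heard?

Fifth harmonic of the first: 5·99.4 = 497.0 Hz.
Second harmonic of the second: 2·243.5 = 487.0 Hz.
f_beat = |497.0 − 487.0| = 10.0 Hz.

10.0 Hz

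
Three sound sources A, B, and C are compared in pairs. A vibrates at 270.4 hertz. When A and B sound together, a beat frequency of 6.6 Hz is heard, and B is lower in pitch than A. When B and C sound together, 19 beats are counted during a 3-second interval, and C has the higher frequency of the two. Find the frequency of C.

B is below A, so f_B = 270.4 − 6.6 = 263.8 Hz.
B–C: Beat frequency = 19/3 = 6.3333 Hz.
C is above B, so f_C = 263.8 + 6.3333 = 270.1333 Hz.

270.1333 Hz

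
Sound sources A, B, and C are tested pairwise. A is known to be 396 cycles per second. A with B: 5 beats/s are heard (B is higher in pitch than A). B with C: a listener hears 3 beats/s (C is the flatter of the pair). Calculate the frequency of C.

B is above A, so f_B = 396 + 5 = 401 Hz.
C is below B, so f_C = 401 − 3 = 398 Hz.

398 Hz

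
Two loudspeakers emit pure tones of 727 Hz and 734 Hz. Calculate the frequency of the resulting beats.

f_beat = |f₁ − f₂|.
|727 − 734| = 7 Hz.

7 Hz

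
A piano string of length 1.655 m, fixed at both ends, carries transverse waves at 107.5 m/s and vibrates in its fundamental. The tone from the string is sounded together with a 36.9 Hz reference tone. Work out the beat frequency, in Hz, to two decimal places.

4.42 Hz

For a string fixed at both ends, f_n = n·v/(2L) = 1·107.5/(2·1.655) = 32.4773 Hz.
f_beat = |32.4773 − 36.9| = 4.42 Hz.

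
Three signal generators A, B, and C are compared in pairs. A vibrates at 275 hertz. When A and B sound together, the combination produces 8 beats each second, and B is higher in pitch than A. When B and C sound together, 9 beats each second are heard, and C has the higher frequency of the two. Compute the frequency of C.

292 Hz

B is above A, so f_B = 275 + 8 = 283 Hz.
C is above B, so f_C = 283 + 9 = 292 Hz.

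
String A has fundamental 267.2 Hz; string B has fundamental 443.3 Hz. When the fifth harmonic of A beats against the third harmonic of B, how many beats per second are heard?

6.1 Hz

Fifth harmonic of the first: 5·267.2 = 1336.0 Hz.
Third harmonic of the second: 3·443.3 = 1329.9 Hz.
f_beat = |1336.0 − 1329.9| = 6.1 Hz.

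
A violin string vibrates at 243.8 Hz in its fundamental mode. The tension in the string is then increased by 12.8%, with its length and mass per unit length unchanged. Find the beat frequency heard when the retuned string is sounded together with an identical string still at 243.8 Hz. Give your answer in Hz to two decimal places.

15.13 Hz

For a string, f ∝ √T, so the new frequency is 243.8·√1.128 = 258.9335 Hz.
f_beat = |258.9335 − 243.8| = 15.13 Hz.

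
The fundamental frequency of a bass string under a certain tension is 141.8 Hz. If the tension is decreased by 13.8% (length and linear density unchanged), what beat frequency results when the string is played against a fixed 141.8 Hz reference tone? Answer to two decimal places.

10.15 Hz

For a string, f ∝ √T, so the new frequency is 141.8·√0.862 = 131.6527 Hz.
f_beat = |131.6527 − 141.8| = 10.15 Hz.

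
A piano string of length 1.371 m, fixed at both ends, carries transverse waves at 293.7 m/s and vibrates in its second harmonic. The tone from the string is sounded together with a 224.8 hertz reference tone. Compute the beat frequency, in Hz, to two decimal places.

10.58 Hz

For a string fixed at both ends, f_n = n·v/(2L) = 2·293.7/(2·1.371) = 214.2232 Hz.
f_beat = |214.2232 − 224.8| = 10.58 Hz.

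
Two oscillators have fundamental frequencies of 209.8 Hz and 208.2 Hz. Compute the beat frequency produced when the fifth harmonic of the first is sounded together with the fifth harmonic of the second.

Fifth harmonic of the first: 5·209.8 = 1049.0 Hz.
Fifth harmonic of the second: 5·208.2 = 1041.0 Hz.
f_beat = |1049.0 − 1041.0| = 8.0 Hz.

8.0 Hz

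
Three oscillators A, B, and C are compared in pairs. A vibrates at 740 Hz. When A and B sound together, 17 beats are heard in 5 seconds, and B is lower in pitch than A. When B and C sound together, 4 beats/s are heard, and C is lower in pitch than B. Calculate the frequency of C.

732.6 Hz

A–B: Beat frequency = 17/5 = 3.4 Hz.
B is below A, so f_B = 740 − 3.4 = 736.6 Hz.
C is below B, so f_C = 736.6 − 4 = 732.6 Hz.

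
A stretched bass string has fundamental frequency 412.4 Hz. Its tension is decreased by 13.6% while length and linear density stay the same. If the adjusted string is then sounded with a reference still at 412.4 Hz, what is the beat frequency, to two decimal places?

29.07 Hz

For a string, f ∝ √T, so the new frequency is 412.4·√0.864 = 383.3324 Hz.
f_beat = |383.3324 − 412.4| = 29.07 Hz.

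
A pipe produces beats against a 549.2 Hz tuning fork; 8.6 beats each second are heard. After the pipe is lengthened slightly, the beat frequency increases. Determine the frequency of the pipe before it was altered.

540.6 Hz

|f − 549.2| = 8.6, so the pipe was at either 540.6 Hz or 557.8 Hz.
A longer pipe has a lower fundamental; the adjustment lowers the pipe's frequency.
The beat rate rose, so the adjustment moved the pipe further from 549.2 Hz — it was already below the reference.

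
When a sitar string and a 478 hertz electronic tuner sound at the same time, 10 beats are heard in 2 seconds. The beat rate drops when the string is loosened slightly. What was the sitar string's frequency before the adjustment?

Beat frequency = 10/2 = 5 Hz.
|f − 478| = 5, so the sitar string was at either 473 Hz or 483 Hz.
Reducing tension lowers a string's frequency; the adjustment lowers the sitar string's frequency.
The beat rate fell, so the adjustment moved the sitar string toward 478 Hz — it must have started above the reference.

483 Hz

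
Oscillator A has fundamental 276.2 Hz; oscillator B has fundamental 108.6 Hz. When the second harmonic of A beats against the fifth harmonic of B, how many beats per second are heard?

9.4 Hz

Second harmonic of the first: 2·276.2 = 552.4 Hz.
Fifth harmonic of the second: 5·108.6 = 543.0 Hz.
f_beat = |552.4 − 543.0| = 9.4 Hz.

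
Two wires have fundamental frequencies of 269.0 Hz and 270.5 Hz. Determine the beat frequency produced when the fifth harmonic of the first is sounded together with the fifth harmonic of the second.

7.5 Hz

Fifth harmonic of the first: 5·269.0 = 1345.0 Hz.
Fifth harmonic of the second: 5·270.5 = 1352.5 Hz.
f_beat = |1345.0 − 1352.5| = 7.5 Hz.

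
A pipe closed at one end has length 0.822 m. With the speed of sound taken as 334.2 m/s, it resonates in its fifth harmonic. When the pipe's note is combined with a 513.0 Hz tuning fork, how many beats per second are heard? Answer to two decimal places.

4.79 Hz

Closed pipe (odd harmonics): f_n = n·v/(4L) = 5·334.2/(4·0.822) = 508.2117 Hz.
f_beat = |508.2117 − 513.0| = 4.79 Hz.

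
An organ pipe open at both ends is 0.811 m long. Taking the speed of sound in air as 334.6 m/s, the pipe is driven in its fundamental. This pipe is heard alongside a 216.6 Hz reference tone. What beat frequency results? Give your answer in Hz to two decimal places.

10.31 Hz

Open pipe: f_n = n·v/(2L) = 1·334.6/(2·0.811) = 206.2885 Hz.
f_beat = |206.2885 − 216.6| = 10.31 Hz.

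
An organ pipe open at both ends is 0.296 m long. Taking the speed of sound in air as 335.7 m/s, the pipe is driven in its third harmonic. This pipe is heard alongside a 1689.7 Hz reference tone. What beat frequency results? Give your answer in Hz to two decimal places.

11.48 Hz

Open pipe: f_n = n·v/(2L) = 3·335.7/(2·0.296) = 1701.1824 Hz.
f_beat = |1701.1824 − 1689.7| = 11.48 Hz.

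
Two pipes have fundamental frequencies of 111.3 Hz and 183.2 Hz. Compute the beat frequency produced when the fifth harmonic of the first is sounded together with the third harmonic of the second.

6.9 Hz

Fifth harmonic of the first: 5·111.3 = 556.5 Hz.
Third harmonic of the second: 3·183.2 = 549.6 Hz.
f_beat = |556.5 − 549.6| = 6.9 Hz.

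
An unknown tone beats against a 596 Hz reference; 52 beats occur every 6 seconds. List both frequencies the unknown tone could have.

587.3333 Hz or 604.6667 Hz

Beat frequency = 52/6 = 8.6667 Hz.
|f − 596| = 8.6667, so f = 596 ± 8.6667.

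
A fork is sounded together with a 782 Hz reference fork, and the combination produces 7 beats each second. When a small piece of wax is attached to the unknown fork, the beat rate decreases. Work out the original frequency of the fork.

|f − 782| = 7, so the fork was at either 775 Hz or 789 Hz.
Loading a fork with wax lowers its frequency; the adjustment lowers the fork's frequency.
The beat rate fell, so the adjustment moved the fork toward 782 Hz — it must have started above the reference.

789 Hz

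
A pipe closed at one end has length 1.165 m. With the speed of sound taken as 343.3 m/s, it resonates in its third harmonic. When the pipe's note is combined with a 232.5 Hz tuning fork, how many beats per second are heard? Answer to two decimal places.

11.49 Hz

Closed pipe (odd harmonics): f_n = n·v/(4L) = 3·343.3/(4·1.165) = 221.0086 Hz.
f_beat = |221.0086 − 232.5| = 11.49 Hz.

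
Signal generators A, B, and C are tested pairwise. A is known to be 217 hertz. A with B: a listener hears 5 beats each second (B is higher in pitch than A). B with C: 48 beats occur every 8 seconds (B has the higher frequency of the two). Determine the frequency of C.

216 Hz

B is above A, so f_B = 217 + 5 = 222 Hz.
B–C: Beat frequency = 48/8 = 6 Hz.
C is below B, so f_C = 222 − 6 = 216 Hz.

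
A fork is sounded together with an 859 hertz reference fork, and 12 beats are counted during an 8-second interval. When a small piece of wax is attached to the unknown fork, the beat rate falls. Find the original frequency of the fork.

860.5 Hz

Beat frequency = 12/8 = 1.5 Hz.
|f − 859| = 1.5, so the fork was at either 857.5 Hz or 860.5 Hz.
Loading a fork with wax lowers its frequency; the adjustment lowers the fork's frequency.
The beat rate fell, so the adjustment moved the fork toward 859 Hz — it must have started above the reference.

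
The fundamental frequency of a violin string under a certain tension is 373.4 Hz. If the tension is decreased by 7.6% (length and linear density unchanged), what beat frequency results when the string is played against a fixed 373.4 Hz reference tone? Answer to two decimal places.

14.47 Hz

For a string, f ∝ √T, so the new frequency is 373.4·√0.924 = 358.9304 Hz.
f_beat = |358.9304 − 373.4| = 14.47 Hz.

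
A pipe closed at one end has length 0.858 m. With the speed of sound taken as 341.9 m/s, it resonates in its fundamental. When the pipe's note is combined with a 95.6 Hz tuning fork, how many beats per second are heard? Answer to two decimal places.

4.02 Hz

Closed pipe (odd harmonics): f_n = n·v/(4L) = 1·341.9/(4·0.858) = 99.6212 Hz.
f_beat = |99.6212 − 95.6| = 4.02 Hz.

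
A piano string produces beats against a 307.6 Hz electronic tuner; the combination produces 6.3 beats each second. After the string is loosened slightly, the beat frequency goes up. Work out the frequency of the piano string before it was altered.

301.3 Hz

|f − 307.6| = 6.3, so the piano string was at either 301.3 Hz or 313.9 Hz.
Reducing tension lowers a string's frequency; the adjustment lowers the piano string's frequency.
The beat rate rose, so the adjustment moved the piano string further from 307.6 Hz — it was already below the reference.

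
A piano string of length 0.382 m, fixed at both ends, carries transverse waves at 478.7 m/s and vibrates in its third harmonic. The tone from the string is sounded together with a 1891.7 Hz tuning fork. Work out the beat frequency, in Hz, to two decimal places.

11.99 Hz

For a string fixed at both ends, f_n = n·v/(2L) = 3·478.7/(2·0.382) = 1879.7120 Hz.
f_beat = |1879.7120 − 1891.7| = 11.99 Hz.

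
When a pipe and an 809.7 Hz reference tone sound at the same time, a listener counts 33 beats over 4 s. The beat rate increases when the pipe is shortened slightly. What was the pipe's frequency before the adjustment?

817.95 Hz

Beat frequency = 33/4 = 8.25 Hz.
|f − 809.7| = 8.25, so the pipe was at either 801.45 Hz or 817.95 Hz.
A shorter pipe has a higher fundamental; the adjustment raises the pipe's frequency.
The beat rate rose, so the adjustment moved the pipe further from 809.7 Hz — it was already above the reference.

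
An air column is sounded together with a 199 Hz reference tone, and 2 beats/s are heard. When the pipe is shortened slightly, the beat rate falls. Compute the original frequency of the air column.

197 Hz

|f − 199| = 2, so the air column was at either 197 Hz or 201 Hz.
A shorter pipe has a higher fundamental; the adjustment raises the air column's frequency.
The beat rate fell, so the adjustment moved the air column toward 199 Hz — it must have started below the reference.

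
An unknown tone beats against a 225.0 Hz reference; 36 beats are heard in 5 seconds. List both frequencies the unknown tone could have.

Beat frequency = 36/5 = 7.2 Hz.
|f − 225.0| = 7.2, so f = 225.0 ± 7.2.

217.8 Hz or 232.2 Hz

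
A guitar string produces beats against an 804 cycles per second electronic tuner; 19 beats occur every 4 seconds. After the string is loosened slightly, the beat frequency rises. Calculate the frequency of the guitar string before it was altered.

Beat frequency = 19/4 = 4.75 Hz.
|f − 804| = 4.75, so the guitar string was at either 799.25 Hz or 808.75 Hz.
Reducing tension lowers a string's frequency; the adjustment lowers the guitar string's frequency.
The beat rate rose, so the adjustment moved the guitar string further from 804 Hz — it was already below the reference.

799.25 Hz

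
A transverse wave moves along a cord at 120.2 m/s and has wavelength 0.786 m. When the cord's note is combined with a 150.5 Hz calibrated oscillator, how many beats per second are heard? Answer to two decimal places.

Source frequency f = v/λ = 120.2/0.786 = 152.9262 Hz.
f_beat = |152.9262 − 150.5| = 2.43 Hz.

2.43 Hz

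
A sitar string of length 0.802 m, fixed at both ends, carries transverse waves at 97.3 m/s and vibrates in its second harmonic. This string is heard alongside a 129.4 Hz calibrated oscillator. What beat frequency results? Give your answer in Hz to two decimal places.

For a string fixed at both ends, f_n = n·v/(2L) = 2·97.3/(2·0.802) = 121.3217 Hz.
f_beat = |121.3217 − 129.4| = 8.08 Hz.

8.08 Hz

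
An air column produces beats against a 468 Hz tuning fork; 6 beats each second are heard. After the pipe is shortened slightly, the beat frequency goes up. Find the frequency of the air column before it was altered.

|f − 468| = 6, so the air column was at either 462 Hz or 474 Hz.
A shorter pipe has a higher fundamental; the adjustment raises the air column's frequency.
The beat rate rose, so the adjustment moved the air column further from 468 Hz — it was already above the reference.

474 Hz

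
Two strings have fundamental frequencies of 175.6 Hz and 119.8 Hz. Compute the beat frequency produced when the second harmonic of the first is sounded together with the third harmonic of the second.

8.2 Hz

Second harmonic of the first: 2·175.6 = 351.2 Hz.
Third harmonic of the second: 3·119.8 = 359.4 Hz.
f_beat = |351.2 − 359.4| = 8.2 Hz.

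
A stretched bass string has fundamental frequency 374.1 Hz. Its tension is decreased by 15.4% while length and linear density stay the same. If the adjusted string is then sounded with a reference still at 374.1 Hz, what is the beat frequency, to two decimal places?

For a string, f ∝ √T, so the new frequency is 374.1·√0.846 = 344.0907 Hz.
f_beat = |344.0907 − 374.1| = 30.01 Hz.

30.01 Hz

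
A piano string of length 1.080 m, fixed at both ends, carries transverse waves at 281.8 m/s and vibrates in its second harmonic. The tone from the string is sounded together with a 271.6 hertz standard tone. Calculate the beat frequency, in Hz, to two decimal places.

10.67 Hz

For a string fixed at both ends, f_n = n·v/(2L) = 2·281.8/(2·1.080) = 260.9259 Hz.
f_beat = |260.9259 − 271.6| = 10.67 Hz.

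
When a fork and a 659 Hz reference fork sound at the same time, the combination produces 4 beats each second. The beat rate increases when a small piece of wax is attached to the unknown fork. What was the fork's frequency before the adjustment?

655 Hz

|f − 659| = 4, so the fork was at either 655 Hz or 663 Hz.
Loading a fork with wax lowers its frequency; the adjustment lowers the fork's frequency.
The beat rate rose, so the adjustment moved the fork further from 659 Hz — it was already below the reference.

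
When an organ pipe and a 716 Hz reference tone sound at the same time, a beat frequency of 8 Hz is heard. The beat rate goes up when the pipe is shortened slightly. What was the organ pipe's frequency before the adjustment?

|f − 716| = 8, so the organ pipe was at either 708 Hz or 724 Hz.
A shorter pipe has a higher fundamental; the adjustment raises the organ pipe's frequency.
The beat rate rose, so the adjustment moved the organ pipe further from 716 Hz — it was already above the reference.

724 Hz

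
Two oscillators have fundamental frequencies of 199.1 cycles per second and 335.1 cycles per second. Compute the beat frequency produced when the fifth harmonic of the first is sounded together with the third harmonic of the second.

Fifth harmonic of the first: 5·199.1 = 995.5 Hz.
Third harmonic of the second: 3·335.1 = 1005.3 Hz.
f_beat = |995.5 − 1005.3| = 9.8 Hz.

9.8 Hz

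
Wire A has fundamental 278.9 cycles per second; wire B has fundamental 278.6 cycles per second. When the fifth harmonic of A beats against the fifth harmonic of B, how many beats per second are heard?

1.5 Hz

Fifth harmonic of the first: 5·278.9 = 1394.5 Hz.
Fifth harmonic of the second: 5·278.6 = 1393.0 Hz.
f_beat = |1394.5 − 1393.0| = 1.5 Hz.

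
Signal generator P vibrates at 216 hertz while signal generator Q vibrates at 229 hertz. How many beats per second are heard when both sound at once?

f_beat = |f₁ − f₂|.
|216 − 229| = 13 Hz.

13 Hz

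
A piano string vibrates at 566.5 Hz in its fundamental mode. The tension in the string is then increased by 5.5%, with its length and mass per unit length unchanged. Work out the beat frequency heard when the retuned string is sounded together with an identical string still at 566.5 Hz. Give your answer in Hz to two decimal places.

15.37 Hz

For a string, f ∝ √T, so the new frequency is 566.5·√1.055 = 581.8702 Hz.
f_beat = |581.8702 − 566.5| = 15.37 Hz.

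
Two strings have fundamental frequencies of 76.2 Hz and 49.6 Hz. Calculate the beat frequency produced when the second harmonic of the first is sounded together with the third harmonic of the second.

Second harmonic of the first: 2·76.2 = 152.4 Hz.
Third harmonic of the second: 3·49.6 = 148.8 Hz.
f_beat = |152.4 − 148.8| = 3.6 Hz.

3.6 Hz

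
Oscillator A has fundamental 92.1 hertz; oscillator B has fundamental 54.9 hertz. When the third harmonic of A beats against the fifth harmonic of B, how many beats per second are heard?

1.8 Hz

Third harmonic of the first: 3·92.1 = 276.3 Hz.
Fifth harmonic of the second: 5·54.9 = 274.5 Hz.
f_beat = |276.3 − 274.5| = 1.8 Hz.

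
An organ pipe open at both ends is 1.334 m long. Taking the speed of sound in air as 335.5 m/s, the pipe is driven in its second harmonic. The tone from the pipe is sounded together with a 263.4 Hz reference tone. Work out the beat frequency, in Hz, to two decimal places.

Open pipe: f_n = n·v/(2L) = 2·335.5/(2·1.334) = 251.4993 Hz.
f_beat = |251.4993 − 263.4| = 11.90 Hz.

11.90 Hz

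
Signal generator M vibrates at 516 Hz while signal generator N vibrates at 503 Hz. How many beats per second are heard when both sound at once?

f_beat = |f₁ − f₂|.
|516 − 503| = 13 Hz.

13 Hz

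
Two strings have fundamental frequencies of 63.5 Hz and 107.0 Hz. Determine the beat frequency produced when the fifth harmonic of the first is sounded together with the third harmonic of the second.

3.5 Hz

Fifth harmonic of the first: 5·63.5 = 317.5 Hz.
Third harmonic of the second: 3·107.0 = 321.0 Hz.
f_beat = |317.5 − 321.0| = 3.5 Hz.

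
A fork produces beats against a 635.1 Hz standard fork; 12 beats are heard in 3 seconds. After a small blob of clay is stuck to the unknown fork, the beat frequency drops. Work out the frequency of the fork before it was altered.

639.1 Hz

Beat frequency = 12/3 = 4 Hz.
|f − 635.1| = 4, so the fork was at either 631.1 Hz or 639.1 Hz.
Adding mass to a fork lowers its frequency; the adjustment lowers the fork's frequency.
The beat rate fell, so the adjustment moved the fork toward 635.1 Hz — it must have started above the reference.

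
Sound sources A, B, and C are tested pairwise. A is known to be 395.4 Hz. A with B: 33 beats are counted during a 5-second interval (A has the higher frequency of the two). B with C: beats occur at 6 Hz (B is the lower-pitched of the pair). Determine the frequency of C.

394.8 Hz

A–B: Beat frequency = 33/5 = 6.6 Hz.
B is below A, so f_B = 395.4 − 6.6 = 388.8 Hz.
C is above B, so f_C = 388.8 + 6 = 394.8 Hz.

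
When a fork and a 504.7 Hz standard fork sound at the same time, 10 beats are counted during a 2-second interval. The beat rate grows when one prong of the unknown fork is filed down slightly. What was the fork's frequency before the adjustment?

509.7 Hz

Beat frequency = 10/2 = 5 Hz.
|f − 504.7| = 5, so the fork was at either 499.7 Hz or 509.7 Hz.
Filing a prong removes mass and raises the fork's frequency; the adjustment raises the fork's frequency.
The beat rate rose, so the adjustment moved the fork further from 504.7 Hz — it was already above the reference.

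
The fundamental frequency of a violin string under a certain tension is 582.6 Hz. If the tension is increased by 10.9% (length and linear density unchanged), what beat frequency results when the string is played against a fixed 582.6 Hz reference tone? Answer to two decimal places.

For a string, f ∝ √T, so the new frequency is 582.6·√1.109 = 613.5306 Hz.
f_beat = |613.5306 − 582.6| = 30.93 Hz.

30.93 Hz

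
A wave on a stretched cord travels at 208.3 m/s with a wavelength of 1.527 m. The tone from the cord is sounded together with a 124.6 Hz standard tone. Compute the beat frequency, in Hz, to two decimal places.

Source frequency f = v/λ = 208.3/1.527 = 136.4113 Hz.
f_beat = |136.4113 − 124.6| = 11.81 Hz.

11.81 Hz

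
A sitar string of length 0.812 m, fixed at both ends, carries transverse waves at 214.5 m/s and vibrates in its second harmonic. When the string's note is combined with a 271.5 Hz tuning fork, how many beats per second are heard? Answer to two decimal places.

For a string fixed at both ends, f_n = n·v/(2L) = 2·214.5/(2·0.812) = 264.1626 Hz.
f_beat = |264.1626 − 271.5| = 7.34 Hz.

7.34 Hz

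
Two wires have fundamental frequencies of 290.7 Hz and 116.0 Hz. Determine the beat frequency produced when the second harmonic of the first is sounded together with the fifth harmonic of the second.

1.4 Hz

Second harmonic of the first: 2·290.7 = 581.4 Hz.
Fifth harmonic of the second: 5·116.0 = 580.0 Hz.
f_beat = |581.4 − 580.0| = 1.4 Hz.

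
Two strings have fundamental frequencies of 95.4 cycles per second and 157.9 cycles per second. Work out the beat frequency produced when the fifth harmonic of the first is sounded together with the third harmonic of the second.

3.3 Hz

Fifth harmonic of the first: 5·95.4 = 477.0 Hz.
Third harmonic of the second: 3·157.9 = 473.7 Hz.
f_beat = |477.0 − 473.7| = 3.3 Hz.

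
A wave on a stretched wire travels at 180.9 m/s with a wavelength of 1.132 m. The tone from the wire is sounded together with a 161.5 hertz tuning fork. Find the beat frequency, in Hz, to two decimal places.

Source frequency f = v/λ = 180.9/1.132 = 159.8057 Hz.
f_beat = |159.8057 − 161.5| = 1.69 Hz.

1.69 Hz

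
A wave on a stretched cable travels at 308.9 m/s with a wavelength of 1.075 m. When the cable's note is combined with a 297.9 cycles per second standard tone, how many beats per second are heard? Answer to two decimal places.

10.55 Hz

Source frequency f = v/λ = 308.9/1.075 = 287.3488 Hz.
f_beat = |287.3488 − 297.9| = 10.55 Hz.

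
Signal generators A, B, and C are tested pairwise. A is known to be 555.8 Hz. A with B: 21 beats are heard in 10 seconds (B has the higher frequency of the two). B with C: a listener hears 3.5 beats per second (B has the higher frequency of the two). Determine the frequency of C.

554.4 Hz

A–B: Beat frequency = 21/10 = 2.1 Hz.
B is above A, so f_B = 555.8 + 2.1 = 557.9 Hz.
C is below B, so f_C = 557.9 − 3.5 = 554.4 Hz.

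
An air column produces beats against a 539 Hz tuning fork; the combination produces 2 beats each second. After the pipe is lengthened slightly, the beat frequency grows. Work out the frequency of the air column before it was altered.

|f − 539| = 2, so the air column was at either 537 Hz or 541 Hz.
A longer pipe has a lower fundamental; the adjustment lowers the air column's frequency.
The beat rate rose, so the adjustment moved the air column further from 539 Hz — it was already below the reference.

537 Hz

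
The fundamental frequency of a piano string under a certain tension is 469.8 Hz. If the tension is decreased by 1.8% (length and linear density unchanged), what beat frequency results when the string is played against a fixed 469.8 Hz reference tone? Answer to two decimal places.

For a string, f ∝ √T, so the new frequency is 469.8·√0.982 = 465.5526 Hz.
f_beat = |465.5526 − 469.8| = 4.25 Hz.

4.25 Hz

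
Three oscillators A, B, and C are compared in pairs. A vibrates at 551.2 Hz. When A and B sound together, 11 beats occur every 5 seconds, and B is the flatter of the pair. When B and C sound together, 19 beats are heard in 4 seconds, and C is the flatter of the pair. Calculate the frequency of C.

A–B: Beat frequency = 11/5 = 2.2 Hz.
B is below A, so f_B = 551.2 − 2.2 = 549 Hz.
B–C: Beat frequency = 19/4 = 4.75 Hz.
C is below B, so f_C = 549 − 4.75 = 544.25 Hz.

544.25 Hz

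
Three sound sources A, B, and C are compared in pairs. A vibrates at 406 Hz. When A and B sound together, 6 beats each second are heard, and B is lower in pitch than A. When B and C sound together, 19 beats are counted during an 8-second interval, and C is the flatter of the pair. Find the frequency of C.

B is below A, so f_B = 406 − 6 = 400 Hz.
B–C: Beat frequency = 19/8 = 2.375 Hz.
C is below B, so f_C = 400 − 2.375 = 397.625 Hz.

397.625 Hz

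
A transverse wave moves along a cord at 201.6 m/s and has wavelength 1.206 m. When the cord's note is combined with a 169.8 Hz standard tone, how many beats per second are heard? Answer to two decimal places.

Source frequency f = v/λ = 201.6/1.206 = 167.1642 Hz.
f_beat = |167.1642 − 169.8| = 2.64 Hz.

2.64 Hz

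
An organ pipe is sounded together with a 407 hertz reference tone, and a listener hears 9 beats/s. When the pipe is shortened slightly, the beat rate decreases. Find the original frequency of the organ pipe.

|f − 407| = 9, so the organ pipe was at either 398 Hz or 416 Hz.
A shorter pipe has a higher fundamental; the adjustment raises the organ pipe's frequency.
The beat rate fell, so the adjustment moved the organ pipe toward 407 Hz — it must have started below the reference.

398 Hz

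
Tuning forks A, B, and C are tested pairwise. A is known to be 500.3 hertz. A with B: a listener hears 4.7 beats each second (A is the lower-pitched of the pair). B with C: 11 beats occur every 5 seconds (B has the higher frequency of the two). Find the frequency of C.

B is above A, so f_B = 500.3 + 4.7 = 505 Hz.
B–C: Beat frequency = 11/5 = 2.2 Hz.
C is below B, so f_C = 505 − 2.2 = 502.8 Hz.

502.8 Hz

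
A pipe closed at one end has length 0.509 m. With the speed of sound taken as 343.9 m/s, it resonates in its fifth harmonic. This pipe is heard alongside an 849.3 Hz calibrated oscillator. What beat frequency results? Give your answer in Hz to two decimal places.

4.75 Hz

Closed pipe (odd harmonics): f_n = n·v/(4L) = 5·343.9/(4·0.509) = 844.5481 Hz.
f_beat = |844.5481 − 849.3| = 4.75 Hz.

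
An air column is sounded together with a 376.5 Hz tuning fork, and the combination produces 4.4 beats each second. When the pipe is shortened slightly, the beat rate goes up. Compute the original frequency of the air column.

|f − 376.5| = 4.4, so the air column was at either 372.1 Hz or 380.9 Hz.
A shorter pipe has a higher fundamental; the adjustment raises the air column's frequency.
The beat rate rose, so the adjustment moved the air column further from 376.5 Hz — it was already above the reference.

380.9 Hz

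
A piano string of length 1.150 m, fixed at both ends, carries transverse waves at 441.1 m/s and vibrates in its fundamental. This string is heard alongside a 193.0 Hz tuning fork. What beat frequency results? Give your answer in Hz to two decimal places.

For a string fixed at both ends, f_n = n·v/(2L) = 1·441.1/(2·1.150) = 191.7826 Hz.
f_beat = |191.7826 − 193.0| = 1.22 Hz.

1.22 Hz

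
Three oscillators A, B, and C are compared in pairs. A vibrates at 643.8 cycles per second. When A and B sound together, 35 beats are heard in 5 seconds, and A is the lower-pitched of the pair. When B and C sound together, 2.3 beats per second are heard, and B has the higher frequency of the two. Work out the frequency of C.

A–B: Beat frequency = 35/5 = 7 Hz.
B is above A, so f_B = 643.8 + 7 = 650.8 Hz.
C is below B, so f_C = 650.8 − 2.3 = 648.5 Hz.

648.5 Hz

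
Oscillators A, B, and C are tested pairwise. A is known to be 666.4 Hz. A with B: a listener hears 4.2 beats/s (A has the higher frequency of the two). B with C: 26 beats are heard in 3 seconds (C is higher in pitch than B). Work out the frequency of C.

B is below A, so f_B = 666.4 − 4.2 = 662.2 Hz.
B–C: Beat frequency = 26/3 = 8.6667 Hz.
C is above B, so f_C = 662.2 + 8.6667 = 670.8667 Hz.

670.8667 Hz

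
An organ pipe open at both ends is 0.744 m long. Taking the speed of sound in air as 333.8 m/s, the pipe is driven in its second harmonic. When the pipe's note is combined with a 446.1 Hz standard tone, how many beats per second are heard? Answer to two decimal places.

2.56 Hz

Open pipe: f_n = n·v/(2L) = 2·333.8/(2·0.744) = 448.6559 Hz.
f_beat = |448.6559 − 446.1| = 2.56 Hz.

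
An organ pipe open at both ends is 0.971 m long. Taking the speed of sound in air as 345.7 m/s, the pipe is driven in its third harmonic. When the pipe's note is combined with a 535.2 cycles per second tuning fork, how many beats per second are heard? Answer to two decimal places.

Open pipe: f_n = n·v/(2L) = 3·345.7/(2·0.971) = 534.0371 Hz.
f_beat = |534.0371 − 535.2| = 1.16 Hz.

1.16 Hz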